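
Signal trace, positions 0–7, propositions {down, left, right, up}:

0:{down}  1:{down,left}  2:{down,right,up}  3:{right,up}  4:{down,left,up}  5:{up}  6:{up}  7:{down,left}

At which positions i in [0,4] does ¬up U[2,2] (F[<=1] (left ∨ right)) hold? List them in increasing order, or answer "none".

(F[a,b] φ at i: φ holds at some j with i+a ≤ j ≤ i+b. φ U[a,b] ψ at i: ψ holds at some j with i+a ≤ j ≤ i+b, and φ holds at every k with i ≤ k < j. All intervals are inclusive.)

0

Evaluate at each i in [0,4]:
  i=0: ✓ (rhs at j=2; lhs holds on [0,1])
  i=1: ✗ (lhs fails at k=2 before rhs at j=3)
  i=2: ✗ (lhs fails at k=2 before rhs at j=4)
  i=3: ✗ (no rhs in [5,5])
  i=4: ✗ (lhs fails at k=4 before rhs at j=6)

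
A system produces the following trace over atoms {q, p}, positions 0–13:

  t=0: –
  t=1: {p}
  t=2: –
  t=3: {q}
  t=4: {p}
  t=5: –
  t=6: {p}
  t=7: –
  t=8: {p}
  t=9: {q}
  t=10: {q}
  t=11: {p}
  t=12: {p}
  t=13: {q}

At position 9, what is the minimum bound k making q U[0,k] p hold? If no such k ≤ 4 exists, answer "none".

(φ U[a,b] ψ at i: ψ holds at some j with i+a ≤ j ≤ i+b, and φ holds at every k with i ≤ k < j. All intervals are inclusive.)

2

Need earliest j ≥ 9 with p, and q at every k in [9,j-1].
  j=9: rhs fails.
  j=10: rhs fails.
  j=11: rhs holds; lhs holds on [9,10]. k = 2.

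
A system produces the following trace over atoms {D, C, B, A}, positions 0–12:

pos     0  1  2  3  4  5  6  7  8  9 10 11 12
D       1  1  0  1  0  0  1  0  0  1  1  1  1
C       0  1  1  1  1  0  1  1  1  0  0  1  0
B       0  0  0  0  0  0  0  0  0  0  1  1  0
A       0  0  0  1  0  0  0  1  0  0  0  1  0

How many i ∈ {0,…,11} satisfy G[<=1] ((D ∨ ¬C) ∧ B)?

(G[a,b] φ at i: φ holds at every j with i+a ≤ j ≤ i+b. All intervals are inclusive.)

1

Evaluate at each i in [0,11]:
  i=0: ✗ (fails at j=0)
  i=1: ✗ (fails at j=1)
  i=2: ✗ (fails at j=2)
  i=3: ✗ (fails at j=3)
  i=4: ✗ (fails at j=4)
  i=5: ✗ (fails at j=5)
  i=6: ✗ (fails at j=6)
  i=7: ✗ (fails at j=7)
  i=8: ✗ (fails at j=8)
  i=9: ✗ (fails at j=9)
  i=10: ✓ (all of [10,11])
  i=11: ✗ (fails at j=12)
Positions where it holds: {10} → 1.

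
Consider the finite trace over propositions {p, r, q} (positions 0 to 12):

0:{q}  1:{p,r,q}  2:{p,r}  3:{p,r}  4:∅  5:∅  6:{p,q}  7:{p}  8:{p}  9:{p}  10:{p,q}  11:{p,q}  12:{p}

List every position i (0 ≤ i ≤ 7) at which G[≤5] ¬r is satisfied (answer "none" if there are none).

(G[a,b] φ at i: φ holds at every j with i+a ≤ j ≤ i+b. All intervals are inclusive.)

4, 5, 6, 7

Evaluate at each i in [0,7]:
  i=0: ✗ (fails at j=1)
  i=1: ✗ (fails at j=1)
  i=2: ✗ (fails at j=2)
  i=3: ✗ (fails at j=3)
  i=4: ✓ (all of [4,9])
  i=5: ✓ (all of [5,10])
  i=6: ✓ (all of [6,11])
  i=7: ✓ (all of [7,12])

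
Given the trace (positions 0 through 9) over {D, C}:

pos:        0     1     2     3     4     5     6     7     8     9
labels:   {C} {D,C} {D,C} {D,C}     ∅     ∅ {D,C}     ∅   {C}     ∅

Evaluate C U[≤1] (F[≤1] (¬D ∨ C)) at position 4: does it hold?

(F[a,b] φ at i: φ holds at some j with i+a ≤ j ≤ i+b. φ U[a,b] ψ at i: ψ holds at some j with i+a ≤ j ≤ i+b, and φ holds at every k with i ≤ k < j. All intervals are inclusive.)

Need some j in [4,5] with F[≤1] (¬D ∨ C), and C at every k in [4,j-1].
  j=4: F[≤1] (¬D ∨ C) holds; no prefix to check → satisfied.

Holds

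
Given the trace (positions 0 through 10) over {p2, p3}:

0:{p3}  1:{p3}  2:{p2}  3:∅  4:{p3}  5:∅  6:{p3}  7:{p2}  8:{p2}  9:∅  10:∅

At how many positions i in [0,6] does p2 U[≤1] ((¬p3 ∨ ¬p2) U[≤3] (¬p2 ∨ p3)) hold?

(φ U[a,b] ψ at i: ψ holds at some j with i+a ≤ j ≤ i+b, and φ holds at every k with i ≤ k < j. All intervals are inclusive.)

7

Evaluate at each i in [0,6]:
  i=0: ✓ (rhs at j=0)
  i=1: ✓ (rhs at j=1)
  i=2: ✓ (rhs at j=2)
  i=3: ✓ (rhs at j=3)
  i=4: ✓ (rhs at j=4)
  i=5: ✓ (rhs at j=5)
  i=6: ✓ (rhs at j=6)
Positions where it holds: {0, 1, 2, 3, 4, 5, 6} → 7.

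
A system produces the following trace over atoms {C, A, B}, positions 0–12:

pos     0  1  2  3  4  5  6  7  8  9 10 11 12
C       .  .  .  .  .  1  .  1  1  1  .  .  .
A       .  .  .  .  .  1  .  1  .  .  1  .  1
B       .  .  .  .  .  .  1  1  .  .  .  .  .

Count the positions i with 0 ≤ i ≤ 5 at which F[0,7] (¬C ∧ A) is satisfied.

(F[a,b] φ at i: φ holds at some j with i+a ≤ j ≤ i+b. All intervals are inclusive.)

Evaluate at each i in [0,5]:
  i=0: ✗ (none in [0,7])
  i=1: ✗ (none in [1,8])
  i=2: ✗ (none in [2,9])
  i=3: ✓ (witness j=10)
  i=4: ✓ (witness j=10)
  i=5: ✓ (witness j=10)
Positions where it holds: {3, 4, 5} → 3.

3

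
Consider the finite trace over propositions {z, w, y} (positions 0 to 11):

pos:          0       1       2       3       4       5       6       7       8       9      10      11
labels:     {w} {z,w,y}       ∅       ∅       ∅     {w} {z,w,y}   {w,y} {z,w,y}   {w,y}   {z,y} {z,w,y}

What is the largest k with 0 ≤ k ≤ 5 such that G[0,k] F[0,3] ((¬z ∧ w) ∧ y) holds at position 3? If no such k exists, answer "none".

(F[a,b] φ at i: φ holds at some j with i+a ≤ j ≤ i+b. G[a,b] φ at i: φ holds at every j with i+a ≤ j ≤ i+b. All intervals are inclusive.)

none

F[0,3] ((¬z ∧ w) ∧ y) must hold from j=3 onward; find where it first fails.
  j=3: fails → no k works.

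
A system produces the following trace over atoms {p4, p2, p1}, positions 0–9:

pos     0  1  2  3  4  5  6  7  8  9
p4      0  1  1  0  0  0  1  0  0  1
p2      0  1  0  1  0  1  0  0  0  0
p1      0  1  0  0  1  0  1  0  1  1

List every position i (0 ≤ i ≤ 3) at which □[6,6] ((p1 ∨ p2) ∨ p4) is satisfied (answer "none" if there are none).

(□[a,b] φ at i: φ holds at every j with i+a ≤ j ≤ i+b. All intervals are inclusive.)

0, 2, 3

Evaluate at each i in [0,3]:
  i=0: ✓ (all of [6,6])
  i=1: ✗ (fails at j=7)
  i=2: ✓ (all of [8,8])
  i=3: ✓ (all of [9,9])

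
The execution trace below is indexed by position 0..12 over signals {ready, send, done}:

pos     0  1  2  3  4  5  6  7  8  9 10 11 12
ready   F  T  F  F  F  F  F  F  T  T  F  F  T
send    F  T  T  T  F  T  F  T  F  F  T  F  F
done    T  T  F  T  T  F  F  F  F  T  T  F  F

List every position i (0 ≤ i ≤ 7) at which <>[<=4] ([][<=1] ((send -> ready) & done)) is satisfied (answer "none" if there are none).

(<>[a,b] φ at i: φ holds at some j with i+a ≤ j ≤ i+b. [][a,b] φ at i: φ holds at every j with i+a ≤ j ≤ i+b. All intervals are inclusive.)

0

Evaluate at each i in [0,7]:
  i=0: ✓ (witness j=0)
  i=1: ✗ (none in [1,5])
  i=2: ✗ (none in [2,6])
  i=3: ✗ (none in [3,7])
  i=4: ✗ (none in [4,8])
  i=5: ✗ (none in [5,9])
  i=6: ✗ (none in [6,10])
  i=7: ✗ (none in [7,11])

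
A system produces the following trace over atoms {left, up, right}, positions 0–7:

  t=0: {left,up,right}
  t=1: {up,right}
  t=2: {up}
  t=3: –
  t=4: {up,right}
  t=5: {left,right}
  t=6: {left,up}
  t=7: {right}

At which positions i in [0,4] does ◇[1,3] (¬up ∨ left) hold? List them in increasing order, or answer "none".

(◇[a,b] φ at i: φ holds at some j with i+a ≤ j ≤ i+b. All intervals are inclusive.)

0, 1, 2, 3, 4

Evaluate at each i in [0,4]:
  i=0: ✓ (witness j=3)
  i=1: ✓ (witness j=3)
  i=2: ✓ (witness j=3)
  i=3: ✓ (witness j=5)
  i=4: ✓ (witness j=5)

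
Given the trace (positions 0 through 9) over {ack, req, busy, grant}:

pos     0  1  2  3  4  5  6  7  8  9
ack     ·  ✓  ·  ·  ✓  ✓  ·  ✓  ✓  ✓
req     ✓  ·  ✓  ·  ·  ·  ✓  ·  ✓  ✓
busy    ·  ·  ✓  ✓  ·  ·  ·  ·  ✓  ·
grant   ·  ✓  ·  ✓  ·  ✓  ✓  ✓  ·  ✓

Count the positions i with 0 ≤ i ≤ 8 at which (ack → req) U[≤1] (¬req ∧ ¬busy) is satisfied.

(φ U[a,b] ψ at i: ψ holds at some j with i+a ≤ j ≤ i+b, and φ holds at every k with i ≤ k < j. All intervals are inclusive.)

Evaluate at each i in [0,8]:
  i=0: ✓ (rhs at j=1; lhs holds on [0,0])
  i=1: ✓ (rhs at j=1)
  i=2: ✗ (no rhs in [2,3])
  i=3: ✓ (rhs at j=4; lhs holds on [3,3])
  i=4: ✓ (rhs at j=4)
  i=5: ✓ (rhs at j=5)
  i=6: ✓ (rhs at j=7; lhs holds on [6,6])
  i=7: ✓ (rhs at j=7)
  i=8: ✗ (no rhs in [8,9])
Positions where it holds: {0, 1, 3, 4, 5, 6, 7} → 7.

7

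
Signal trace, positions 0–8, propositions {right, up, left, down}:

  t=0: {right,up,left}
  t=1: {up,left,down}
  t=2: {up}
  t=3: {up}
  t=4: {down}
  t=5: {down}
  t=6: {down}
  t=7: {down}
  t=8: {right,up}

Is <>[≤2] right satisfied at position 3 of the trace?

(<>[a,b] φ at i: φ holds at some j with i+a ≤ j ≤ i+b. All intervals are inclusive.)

No

Check right at each j in [3,5]:
  j=3: false
  j=4: false
  j=5: false
No position in the window satisfies it → formula fails.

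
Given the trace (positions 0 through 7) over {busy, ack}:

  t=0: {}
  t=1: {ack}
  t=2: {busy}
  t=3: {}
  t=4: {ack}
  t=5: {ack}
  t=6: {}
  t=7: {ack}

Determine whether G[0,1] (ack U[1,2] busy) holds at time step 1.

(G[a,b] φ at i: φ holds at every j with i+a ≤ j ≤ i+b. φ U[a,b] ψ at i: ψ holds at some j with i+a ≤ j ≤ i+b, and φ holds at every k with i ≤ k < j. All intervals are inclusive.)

Check (ack U[1,2] busy) at every j in [1,2]:
  j=1: holds
  j=2: fails
Fails at j=2 → formula fails.

No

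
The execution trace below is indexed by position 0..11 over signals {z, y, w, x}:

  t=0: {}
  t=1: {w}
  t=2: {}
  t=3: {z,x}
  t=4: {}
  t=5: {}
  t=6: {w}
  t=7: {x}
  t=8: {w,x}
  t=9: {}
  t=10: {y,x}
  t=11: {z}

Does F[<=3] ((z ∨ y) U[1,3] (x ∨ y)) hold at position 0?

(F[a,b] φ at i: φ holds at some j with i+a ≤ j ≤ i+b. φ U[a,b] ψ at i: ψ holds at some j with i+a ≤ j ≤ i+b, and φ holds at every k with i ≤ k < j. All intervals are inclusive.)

Check ((z ∨ y) U[1,3] (x ∨ y)) at each j in [0,3]:
  j=0: fails
  j=1: fails
  j=2: fails
  j=3: fails
No position in the window satisfies it → formula fails.

Does not hold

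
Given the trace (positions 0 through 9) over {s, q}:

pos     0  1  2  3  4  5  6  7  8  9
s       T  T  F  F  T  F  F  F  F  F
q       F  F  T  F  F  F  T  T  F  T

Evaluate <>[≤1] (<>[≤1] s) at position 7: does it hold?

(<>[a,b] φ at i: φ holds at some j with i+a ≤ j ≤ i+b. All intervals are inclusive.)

No

Check <>[≤1] s at each j in [7,8]:
  j=7: fails (none in [7,8])
  j=8: fails (none in [8,9])
No position in the window satisfies it → formula fails.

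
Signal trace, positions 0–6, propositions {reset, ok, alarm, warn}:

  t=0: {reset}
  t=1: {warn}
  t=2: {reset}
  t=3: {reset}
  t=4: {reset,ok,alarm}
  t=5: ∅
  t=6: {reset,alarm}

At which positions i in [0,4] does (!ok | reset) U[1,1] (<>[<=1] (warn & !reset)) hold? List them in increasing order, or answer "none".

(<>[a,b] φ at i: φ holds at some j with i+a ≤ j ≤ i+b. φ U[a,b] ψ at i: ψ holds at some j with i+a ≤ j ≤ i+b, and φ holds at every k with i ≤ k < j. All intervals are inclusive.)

0

Evaluate at each i in [0,4]:
  i=0: ✓ (rhs at j=1; lhs holds on [0,0])
  i=1: ✗ (no rhs in [2,2])
  i=2: ✗ (no rhs in [3,3])
  i=3: ✗ (no rhs in [4,4])
  i=4: ✗ (no rhs in [5,5])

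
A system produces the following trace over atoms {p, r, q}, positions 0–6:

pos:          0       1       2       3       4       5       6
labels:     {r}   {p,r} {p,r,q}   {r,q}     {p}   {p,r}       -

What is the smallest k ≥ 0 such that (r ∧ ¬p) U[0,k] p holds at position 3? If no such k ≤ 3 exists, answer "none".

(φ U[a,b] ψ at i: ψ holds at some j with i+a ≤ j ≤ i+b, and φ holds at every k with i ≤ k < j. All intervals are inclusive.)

Need earliest j ≥ 3 with p, and (r ∧ ¬p) at every k in [3,j-1].
  j=3: rhs fails.
  j=4: rhs holds; lhs holds on [3,3]. k = 1.

1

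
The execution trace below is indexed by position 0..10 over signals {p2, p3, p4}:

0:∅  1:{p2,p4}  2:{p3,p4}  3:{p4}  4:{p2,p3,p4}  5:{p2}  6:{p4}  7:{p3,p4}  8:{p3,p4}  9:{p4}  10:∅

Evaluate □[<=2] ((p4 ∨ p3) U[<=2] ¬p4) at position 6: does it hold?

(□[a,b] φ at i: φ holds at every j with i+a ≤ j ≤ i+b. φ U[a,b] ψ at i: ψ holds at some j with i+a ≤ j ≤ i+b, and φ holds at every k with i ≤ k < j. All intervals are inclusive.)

Check ((p4 ∨ p3) U[<=2] ¬p4) at every j in [6,8]:
  j=6: fails
  j=7: fails
  j=8: holds
Fails at j=6 → formula fails.

No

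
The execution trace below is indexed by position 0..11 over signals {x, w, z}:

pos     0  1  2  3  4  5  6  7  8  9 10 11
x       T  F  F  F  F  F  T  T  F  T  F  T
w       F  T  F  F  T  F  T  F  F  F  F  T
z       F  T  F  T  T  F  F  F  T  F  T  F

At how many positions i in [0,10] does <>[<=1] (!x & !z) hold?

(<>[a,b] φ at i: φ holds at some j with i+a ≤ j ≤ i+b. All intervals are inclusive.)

4

Evaluate at each i in [0,10]:
  i=0: ✗ (none in [0,1])
  i=1: ✓ (witness j=2)
  i=2: ✓ (witness j=2)
  i=3: ✗ (none in [3,4])
  i=4: ✓ (witness j=5)
  i=5: ✓ (witness j=5)
  i=6: ✗ (none in [6,7])
  i=7: ✗ (none in [7,8])
  i=8: ✗ (none in [8,9])
  i=9: ✗ (none in [9,10])
  i=10: ✗ (none in [10,11])
Positions where it holds: {1, 2, 4, 5} → 4.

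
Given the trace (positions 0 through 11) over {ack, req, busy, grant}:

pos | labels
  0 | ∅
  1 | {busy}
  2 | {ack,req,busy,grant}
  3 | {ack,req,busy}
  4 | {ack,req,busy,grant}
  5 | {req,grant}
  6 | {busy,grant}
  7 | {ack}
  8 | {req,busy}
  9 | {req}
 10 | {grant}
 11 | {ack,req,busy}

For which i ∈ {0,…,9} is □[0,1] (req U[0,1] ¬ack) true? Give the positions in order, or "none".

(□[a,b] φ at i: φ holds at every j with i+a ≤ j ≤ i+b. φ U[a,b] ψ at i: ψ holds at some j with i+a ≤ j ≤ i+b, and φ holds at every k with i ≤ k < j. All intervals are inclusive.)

0, 4, 5, 8, 9

Evaluate at each i in [0,9]:
  i=0: ✓ (all of [0,1])
  i=1: ✗ (fails at j=2)
  i=2: ✗ (fails at j=2)
  i=3: ✗ (fails at j=3)
  i=4: ✓ (all of [4,5])
  i=5: ✓ (all of [5,6])
  i=6: ✗ (fails at j=7)
  i=7: ✗ (fails at j=7)
  i=8: ✓ (all of [8,9])
  i=9: ✓ (all of [9,10])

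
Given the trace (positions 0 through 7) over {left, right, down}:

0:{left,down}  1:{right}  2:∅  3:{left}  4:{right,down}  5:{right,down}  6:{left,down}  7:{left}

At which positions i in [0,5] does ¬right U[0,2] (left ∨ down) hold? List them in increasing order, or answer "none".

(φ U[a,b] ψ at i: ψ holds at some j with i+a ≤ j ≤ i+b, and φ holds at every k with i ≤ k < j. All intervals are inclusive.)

Evaluate at each i in [0,5]:
  i=0: ✓ (rhs at j=0)
  i=1: ✗ (lhs fails at k=1 before rhs at j=3)
  i=2: ✓ (rhs at j=3; lhs holds on [2,2])
  i=3: ✓ (rhs at j=3)
  i=4: ✓ (rhs at j=4)
  i=5: ✓ (rhs at j=5)

0, 2, 3, 4, 5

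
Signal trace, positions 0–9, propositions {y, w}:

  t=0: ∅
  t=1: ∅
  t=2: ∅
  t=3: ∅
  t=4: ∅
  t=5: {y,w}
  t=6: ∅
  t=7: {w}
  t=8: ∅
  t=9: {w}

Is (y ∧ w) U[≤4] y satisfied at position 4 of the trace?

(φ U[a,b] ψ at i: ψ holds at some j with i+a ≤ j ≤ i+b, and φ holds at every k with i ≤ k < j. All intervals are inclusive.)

No

Need some j in [4,8] with y, and (y ∧ w) at every k in [4,j-1].
  j=4: y false.
  j=5: y holds, but (y ∧ w) fails at k=4 → not this j.
  j=6: y false.
  j=7: y false.
  j=8: y false.
No j in the window works → until fails.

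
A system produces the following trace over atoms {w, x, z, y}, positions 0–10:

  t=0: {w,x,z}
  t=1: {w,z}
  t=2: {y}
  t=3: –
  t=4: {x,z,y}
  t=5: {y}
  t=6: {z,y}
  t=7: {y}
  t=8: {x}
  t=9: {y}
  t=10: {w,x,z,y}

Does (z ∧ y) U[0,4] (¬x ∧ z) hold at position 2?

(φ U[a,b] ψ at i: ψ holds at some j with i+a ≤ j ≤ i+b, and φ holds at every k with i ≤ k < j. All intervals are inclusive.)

Does not hold

Need some j in [2,6] with (¬x ∧ z), and (z ∧ y) at every k in [2,j-1].
  j=2: (¬x ∧ z) false.
  j=3: (¬x ∧ z) false.
  j=4: (¬x ∧ z) false.
  j=5: (¬x ∧ z) false.
  j=6: (¬x ∧ z) holds, but (z ∧ y) fails at k=2 → not this j.
No j in the window works → until fails.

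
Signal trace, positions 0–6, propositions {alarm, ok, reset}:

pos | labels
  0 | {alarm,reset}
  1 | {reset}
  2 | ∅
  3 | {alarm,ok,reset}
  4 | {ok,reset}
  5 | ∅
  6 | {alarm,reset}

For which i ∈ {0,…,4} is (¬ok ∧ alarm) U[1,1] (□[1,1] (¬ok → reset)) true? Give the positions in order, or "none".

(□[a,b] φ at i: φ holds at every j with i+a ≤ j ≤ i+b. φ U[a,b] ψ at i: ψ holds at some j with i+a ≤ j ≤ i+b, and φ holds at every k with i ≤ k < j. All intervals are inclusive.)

none

Evaluate at each i in [0,4]:
  i=0: ✗ (no rhs in [1,1])
  i=1: ✗ (lhs fails at k=1 before rhs at j=2)
  i=2: ✗ (lhs fails at k=2 before rhs at j=3)
  i=3: ✗ (no rhs in [4,4])
  i=4: ✗ (lhs fails at k=4 before rhs at j=5)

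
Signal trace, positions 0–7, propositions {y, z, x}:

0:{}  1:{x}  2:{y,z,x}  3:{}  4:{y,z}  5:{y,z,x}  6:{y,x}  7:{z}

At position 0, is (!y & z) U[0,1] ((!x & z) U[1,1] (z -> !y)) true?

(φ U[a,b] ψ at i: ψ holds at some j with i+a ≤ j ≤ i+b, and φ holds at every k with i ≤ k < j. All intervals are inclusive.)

Need some j in [0,1] with ((!x & z) U[1,1] (z -> !y)), and (!y & z) at every k in [0,j-1].
  j=0: ((!x & z) U[1,1] (z -> !y)) — fails.
  j=1: ((!x & z) U[1,1] (z -> !y)) — fails.
No j in the window works → until fails.

Does not hold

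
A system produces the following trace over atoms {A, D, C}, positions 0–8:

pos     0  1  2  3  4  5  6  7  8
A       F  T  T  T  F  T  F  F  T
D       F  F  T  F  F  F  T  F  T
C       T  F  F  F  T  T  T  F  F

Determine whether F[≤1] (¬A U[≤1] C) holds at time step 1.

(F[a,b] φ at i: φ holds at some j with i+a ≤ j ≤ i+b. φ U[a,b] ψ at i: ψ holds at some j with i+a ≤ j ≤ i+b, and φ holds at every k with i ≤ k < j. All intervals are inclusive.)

False

Check (¬A U[≤1] C) at each j in [1,2]:
  j=1: fails
  j=2: fails
No position in the window satisfies it → formula fails.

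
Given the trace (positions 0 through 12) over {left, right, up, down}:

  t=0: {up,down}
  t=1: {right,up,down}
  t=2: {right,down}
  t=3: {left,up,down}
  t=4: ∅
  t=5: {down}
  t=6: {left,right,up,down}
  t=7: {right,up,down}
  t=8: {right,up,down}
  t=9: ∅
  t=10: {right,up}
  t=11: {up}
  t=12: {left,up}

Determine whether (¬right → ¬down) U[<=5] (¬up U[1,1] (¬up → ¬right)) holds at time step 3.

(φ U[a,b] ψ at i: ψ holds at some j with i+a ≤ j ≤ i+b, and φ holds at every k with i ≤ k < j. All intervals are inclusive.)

Need some j in [3,8] with (¬up U[1,1] (¬up → ¬right)), and (¬right → ¬down) at every k in [3,j-1].
  j=3: (¬up U[1,1] (¬up → ¬right)) — fails.
  j=4: (¬up U[1,1] (¬up → ¬right)) holds, but (¬right → ¬down) fails at k=3 → not this j.
  j=5: (¬up U[1,1] (¬up → ¬right)) holds, but (¬right → ¬down) fails at k=3 → not this j.
  j=6: (¬up U[1,1] (¬up → ¬right)) — fails.
  j=7: (¬up U[1,1] (¬up → ¬right)) — fails.
  j=8: (¬up U[1,1] (¬up → ¬right)) — fails.
No j in the window works → until fails.

Does not hold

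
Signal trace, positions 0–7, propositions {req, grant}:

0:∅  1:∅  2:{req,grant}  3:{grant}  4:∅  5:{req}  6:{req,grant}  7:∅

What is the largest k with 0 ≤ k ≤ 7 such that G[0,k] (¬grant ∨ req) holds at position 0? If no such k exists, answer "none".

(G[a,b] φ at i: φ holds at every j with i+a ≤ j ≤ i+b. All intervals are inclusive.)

2

(¬grant ∨ req) must hold from j=0 onward; find where it first fails.
  j=0: holds
  j=1: holds
  j=2: holds
  j=3: fails
Holds on [0,2], so largest k = 2.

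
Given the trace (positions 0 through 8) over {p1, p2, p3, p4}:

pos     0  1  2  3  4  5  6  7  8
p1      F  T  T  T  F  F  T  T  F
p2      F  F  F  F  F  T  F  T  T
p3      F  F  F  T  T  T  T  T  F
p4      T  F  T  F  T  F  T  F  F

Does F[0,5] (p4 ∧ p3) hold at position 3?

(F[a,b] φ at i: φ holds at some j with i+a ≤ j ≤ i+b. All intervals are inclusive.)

Check (p4 ∧ p3) at each j in [3,8]:
  j=3: false
  j=4: true
  j=5: false
  j=6: true
  j=7: false
  j=8: false
Found at j=4 → formula holds.

True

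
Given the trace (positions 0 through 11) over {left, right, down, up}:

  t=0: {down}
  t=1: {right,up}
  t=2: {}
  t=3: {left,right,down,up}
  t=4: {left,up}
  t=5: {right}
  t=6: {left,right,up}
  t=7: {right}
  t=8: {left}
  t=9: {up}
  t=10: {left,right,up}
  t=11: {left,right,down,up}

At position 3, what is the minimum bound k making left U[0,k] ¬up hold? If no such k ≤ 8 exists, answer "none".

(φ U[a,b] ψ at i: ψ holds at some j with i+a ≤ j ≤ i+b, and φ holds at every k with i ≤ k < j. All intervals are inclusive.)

2

Need earliest j ≥ 3 with ¬up, and left at every k in [3,j-1].
  j=3: rhs fails.
  j=4: rhs fails.
  j=5: rhs holds; lhs holds on [3,4]. k = 2.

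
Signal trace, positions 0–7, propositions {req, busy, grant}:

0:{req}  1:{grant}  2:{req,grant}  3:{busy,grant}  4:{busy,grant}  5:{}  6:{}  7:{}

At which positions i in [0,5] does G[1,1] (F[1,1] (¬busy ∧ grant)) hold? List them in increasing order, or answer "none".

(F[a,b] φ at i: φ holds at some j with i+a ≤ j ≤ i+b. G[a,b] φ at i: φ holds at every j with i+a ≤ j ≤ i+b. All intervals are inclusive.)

Evaluate at each i in [0,5]:
  i=0: ✓ (all of [1,1])
  i=1: ✗ (fails at j=2)
  i=2: ✗ (fails at j=3)
  i=3: ✗ (fails at j=4)
  i=4: ✗ (fails at j=5)
  i=5: ✗ (fails at j=6)

0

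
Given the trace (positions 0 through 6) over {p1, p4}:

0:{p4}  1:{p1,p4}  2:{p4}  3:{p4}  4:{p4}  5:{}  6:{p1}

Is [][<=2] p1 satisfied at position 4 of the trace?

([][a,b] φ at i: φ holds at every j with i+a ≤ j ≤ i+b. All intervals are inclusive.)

Check p1 at every j in [4,6]:
  j=4: false
  j=5: false
  j=6: true
Fails at j=4 → formula fails.

No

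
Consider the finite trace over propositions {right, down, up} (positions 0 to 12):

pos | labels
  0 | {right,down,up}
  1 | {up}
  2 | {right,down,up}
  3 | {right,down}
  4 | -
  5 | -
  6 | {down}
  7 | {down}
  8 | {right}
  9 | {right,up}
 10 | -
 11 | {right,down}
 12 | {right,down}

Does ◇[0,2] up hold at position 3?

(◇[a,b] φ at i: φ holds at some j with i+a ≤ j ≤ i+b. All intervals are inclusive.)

False

Check up at each j in [3,5]:
  j=3: false
  j=4: false
  j=5: false
No position in the window satisfies it → formula fails.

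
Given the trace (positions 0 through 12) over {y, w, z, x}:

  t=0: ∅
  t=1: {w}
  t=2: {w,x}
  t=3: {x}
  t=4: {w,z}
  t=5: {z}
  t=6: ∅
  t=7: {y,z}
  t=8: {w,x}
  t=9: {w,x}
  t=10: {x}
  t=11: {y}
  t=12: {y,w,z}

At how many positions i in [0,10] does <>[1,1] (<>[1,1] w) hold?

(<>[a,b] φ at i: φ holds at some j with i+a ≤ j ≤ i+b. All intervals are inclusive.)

5

Evaluate at each i in [0,10]:
  i=0: ✓ (witness j=1)
  i=1: ✗ (none in [2,2])
  i=2: ✓ (witness j=3)
  i=3: ✗ (none in [4,4])
  i=4: ✗ (none in [5,5])
  i=5: ✗ (none in [6,6])
  i=6: ✓ (witness j=7)
  i=7: ✓ (witness j=8)
  i=8: ✗ (none in [9,9])
  i=9: ✗ (none in [10,10])
  i=10: ✓ (witness j=11)
Positions where it holds: {0, 2, 6, 7, 10} → 5.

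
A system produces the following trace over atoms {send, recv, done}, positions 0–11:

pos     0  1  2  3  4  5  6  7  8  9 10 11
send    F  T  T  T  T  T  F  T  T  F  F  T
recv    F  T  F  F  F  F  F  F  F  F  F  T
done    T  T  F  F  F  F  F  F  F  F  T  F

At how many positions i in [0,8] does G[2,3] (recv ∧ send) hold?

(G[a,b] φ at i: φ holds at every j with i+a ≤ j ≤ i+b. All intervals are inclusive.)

Evaluate at each i in [0,8]:
  i=0: ✗ (fails at j=2)
  i=1: ✗ (fails at j=3)
  i=2: ✗ (fails at j=4)
  i=3: ✗ (fails at j=5)
  i=4: ✗ (fails at j=6)
  i=5: ✗ (fails at j=7)
  i=6: ✗ (fails at j=8)
  i=7: ✗ (fails at j=9)
  i=8: ✗ (fails at j=10)
Positions where it holds: {} → 0.

0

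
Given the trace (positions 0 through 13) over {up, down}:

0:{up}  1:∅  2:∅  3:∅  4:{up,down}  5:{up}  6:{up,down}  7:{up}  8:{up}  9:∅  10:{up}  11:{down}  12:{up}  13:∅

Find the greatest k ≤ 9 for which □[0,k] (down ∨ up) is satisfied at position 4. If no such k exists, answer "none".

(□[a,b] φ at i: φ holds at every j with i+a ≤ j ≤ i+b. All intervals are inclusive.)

4

(down ∨ up) must hold from j=4 onward; find where it first fails.
  j=4: holds
  j=5: holds
  j=6: holds
  j=7: holds
  j=8: holds
  j=9: fails
Holds on [4,8], so largest k = 4.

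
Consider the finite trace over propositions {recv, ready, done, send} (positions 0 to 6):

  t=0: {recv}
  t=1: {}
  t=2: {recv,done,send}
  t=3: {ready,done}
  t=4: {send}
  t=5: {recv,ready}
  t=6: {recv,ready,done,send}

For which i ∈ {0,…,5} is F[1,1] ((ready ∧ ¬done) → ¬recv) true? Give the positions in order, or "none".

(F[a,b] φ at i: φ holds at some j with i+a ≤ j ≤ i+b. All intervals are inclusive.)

0, 1, 2, 3, 5

Evaluate at each i in [0,5]:
  i=0: ✓ (witness j=1)
  i=1: ✓ (witness j=2)
  i=2: ✓ (witness j=3)
  i=3: ✓ (witness j=4)
  i=4: ✗ (none in [5,5])
  i=5: ✓ (witness j=6)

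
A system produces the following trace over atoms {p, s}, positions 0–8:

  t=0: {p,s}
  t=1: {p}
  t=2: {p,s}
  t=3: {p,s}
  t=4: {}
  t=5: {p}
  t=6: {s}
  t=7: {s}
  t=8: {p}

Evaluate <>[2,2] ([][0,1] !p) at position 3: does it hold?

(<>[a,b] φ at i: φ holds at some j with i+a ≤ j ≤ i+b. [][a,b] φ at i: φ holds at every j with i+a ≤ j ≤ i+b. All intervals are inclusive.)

Check [][0,1] !p at each j in [5,5]:
  j=5: fails at 5
No position in the window satisfies it → formula fails.

Does not hold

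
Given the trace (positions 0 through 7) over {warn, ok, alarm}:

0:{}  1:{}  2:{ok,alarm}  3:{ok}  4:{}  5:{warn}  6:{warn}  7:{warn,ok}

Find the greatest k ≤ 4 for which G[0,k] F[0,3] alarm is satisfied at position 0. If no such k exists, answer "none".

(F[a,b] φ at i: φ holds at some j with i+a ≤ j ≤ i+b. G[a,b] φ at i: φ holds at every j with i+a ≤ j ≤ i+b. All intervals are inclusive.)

F[0,3] alarm must hold from j=0 onward; find where it first fails.
  j=0: holds
  j=1: holds
  j=2: holds
  j=3: fails
Holds on [0,2], so largest k = 2.

2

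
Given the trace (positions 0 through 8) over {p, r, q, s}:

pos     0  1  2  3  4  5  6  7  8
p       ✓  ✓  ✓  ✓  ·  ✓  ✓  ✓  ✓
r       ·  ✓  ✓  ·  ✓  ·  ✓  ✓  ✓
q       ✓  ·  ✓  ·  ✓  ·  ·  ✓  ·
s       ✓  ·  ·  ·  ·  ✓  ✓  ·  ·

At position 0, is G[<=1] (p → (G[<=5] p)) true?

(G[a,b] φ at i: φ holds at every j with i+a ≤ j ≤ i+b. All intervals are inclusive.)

Check (p → (G[<=5] p)) at every j in [0,1]:
  j=0: antecedent true; consequent fails at 4 → ✗
  j=1: antecedent true; consequent fails at 4 → ✗
Fails at j=0 → formula fails.

No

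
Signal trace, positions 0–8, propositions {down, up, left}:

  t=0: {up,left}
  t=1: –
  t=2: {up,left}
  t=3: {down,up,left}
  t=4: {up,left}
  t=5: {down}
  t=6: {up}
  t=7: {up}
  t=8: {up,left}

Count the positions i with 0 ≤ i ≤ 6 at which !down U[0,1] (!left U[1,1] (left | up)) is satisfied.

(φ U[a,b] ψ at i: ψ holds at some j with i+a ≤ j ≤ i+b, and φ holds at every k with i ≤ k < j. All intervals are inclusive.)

Evaluate at each i in [0,6]:
  i=0: ✓ (rhs at j=1; lhs holds on [0,0])
  i=1: ✓ (rhs at j=1)
  i=2: ✗ (no rhs in [2,3])
  i=3: ✗ (no rhs in [3,4])
  i=4: ✓ (rhs at j=5; lhs holds on [4,4])
  i=5: ✓ (rhs at j=5)
  i=6: ✓ (rhs at j=6)
Positions where it holds: {0, 1, 4, 5, 6} → 5.

5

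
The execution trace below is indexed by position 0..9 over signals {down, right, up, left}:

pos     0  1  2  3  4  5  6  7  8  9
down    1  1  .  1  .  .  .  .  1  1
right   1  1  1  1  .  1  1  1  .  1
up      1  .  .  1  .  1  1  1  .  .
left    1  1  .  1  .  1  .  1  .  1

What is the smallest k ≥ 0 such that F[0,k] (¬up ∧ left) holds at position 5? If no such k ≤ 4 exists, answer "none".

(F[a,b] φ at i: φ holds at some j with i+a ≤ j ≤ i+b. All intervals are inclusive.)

Scan j = 5,6,… for (¬up ∧ left):
  j=5: fails
  j=6: fails
  j=7: fails
  j=8: fails
  j=9: holds
First hit at j=9, so smallest k = 9-5 = 4.

4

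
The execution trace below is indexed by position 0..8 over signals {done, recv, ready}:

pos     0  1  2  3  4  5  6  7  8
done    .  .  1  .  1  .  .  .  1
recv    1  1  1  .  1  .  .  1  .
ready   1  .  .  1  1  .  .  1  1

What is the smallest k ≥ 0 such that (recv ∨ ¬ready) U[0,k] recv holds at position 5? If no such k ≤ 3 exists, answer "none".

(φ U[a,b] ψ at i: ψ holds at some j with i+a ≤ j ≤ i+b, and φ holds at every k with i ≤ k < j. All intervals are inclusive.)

Need earliest j ≥ 5 with recv, and (recv ∨ ¬ready) at every k in [5,j-1].
  j=5: rhs fails.
  j=6: rhs fails.
  j=7: rhs holds; lhs holds on [5,6]. k = 2.

2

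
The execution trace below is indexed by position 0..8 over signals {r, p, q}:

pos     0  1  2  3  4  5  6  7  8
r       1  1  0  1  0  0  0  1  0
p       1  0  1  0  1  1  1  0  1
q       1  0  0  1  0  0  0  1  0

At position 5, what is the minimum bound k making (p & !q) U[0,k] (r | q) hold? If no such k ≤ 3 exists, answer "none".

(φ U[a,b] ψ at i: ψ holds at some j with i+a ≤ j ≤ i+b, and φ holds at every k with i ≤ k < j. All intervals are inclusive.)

2

Need earliest j ≥ 5 with (r | q), and (p & !q) at every k in [5,j-1].
  j=5: rhs fails.
  j=6: rhs fails.
  j=7: rhs holds; lhs holds on [5,6]. k = 2.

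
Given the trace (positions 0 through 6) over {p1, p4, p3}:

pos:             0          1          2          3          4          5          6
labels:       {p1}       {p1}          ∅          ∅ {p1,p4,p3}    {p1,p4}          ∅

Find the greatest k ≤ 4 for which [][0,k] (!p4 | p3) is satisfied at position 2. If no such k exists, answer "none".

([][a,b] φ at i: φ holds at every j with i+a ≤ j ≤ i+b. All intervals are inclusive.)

(!p4 | p3) must hold from j=2 onward; find where it first fails.
  j=2: holds
  j=3: holds
  j=4: holds
  j=5: fails
Holds on [2,4], so largest k = 2.

2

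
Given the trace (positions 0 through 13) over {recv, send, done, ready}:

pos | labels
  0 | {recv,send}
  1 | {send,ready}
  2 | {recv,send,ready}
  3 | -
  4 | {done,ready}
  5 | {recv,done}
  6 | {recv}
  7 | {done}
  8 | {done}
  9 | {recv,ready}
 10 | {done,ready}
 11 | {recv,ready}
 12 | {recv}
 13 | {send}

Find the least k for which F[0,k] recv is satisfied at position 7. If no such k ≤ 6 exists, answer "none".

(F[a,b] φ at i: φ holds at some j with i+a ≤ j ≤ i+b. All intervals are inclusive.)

2

Scan j = 7,8,… for recv:
  j=7: fails
  j=8: fails
  j=9: holds
First hit at j=9, so smallest k = 9-7 = 2.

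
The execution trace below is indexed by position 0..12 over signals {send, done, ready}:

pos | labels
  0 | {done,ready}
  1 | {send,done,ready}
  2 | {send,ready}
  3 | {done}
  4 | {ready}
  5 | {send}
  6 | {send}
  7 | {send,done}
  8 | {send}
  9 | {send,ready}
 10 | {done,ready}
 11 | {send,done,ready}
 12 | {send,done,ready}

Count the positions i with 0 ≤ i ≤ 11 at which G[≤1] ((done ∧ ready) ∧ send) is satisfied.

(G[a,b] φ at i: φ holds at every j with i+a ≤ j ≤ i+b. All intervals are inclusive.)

1

Evaluate at each i in [0,11]:
  i=0: ✗ (fails at j=0)
  i=1: ✗ (fails at j=2)
  i=2: ✗ (fails at j=2)
  i=3: ✗ (fails at j=3)
  i=4: ✗ (fails at j=4)
  i=5: ✗ (fails at j=5)
  i=6: ✗ (fails at j=6)
  i=7: ✗ (fails at j=7)
  i=8: ✗ (fails at j=8)
  i=9: ✗ (fails at j=9)
  i=10: ✗ (fails at j=10)
  i=11: ✓ (all of [11,12])
Positions where it holds: {11} → 1.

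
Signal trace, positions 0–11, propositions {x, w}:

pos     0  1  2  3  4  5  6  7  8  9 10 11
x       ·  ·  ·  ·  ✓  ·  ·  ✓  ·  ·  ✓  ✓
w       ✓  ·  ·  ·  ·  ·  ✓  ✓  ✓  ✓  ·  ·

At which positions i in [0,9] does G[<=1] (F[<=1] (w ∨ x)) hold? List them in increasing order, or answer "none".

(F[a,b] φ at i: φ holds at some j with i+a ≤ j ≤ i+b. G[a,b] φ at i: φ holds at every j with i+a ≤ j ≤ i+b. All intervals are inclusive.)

Evaluate at each i in [0,9]:
  i=0: ✗ (fails at j=1)
  i=1: ✗ (fails at j=1)
  i=2: ✗ (fails at j=2)
  i=3: ✓ (all of [3,4])
  i=4: ✓ (all of [4,5])
  i=5: ✓ (all of [5,6])
  i=6: ✓ (all of [6,7])
  i=7: ✓ (all of [7,8])
  i=8: ✓ (all of [8,9])
  i=9: ✓ (all of [9,10])

3, 4, 5, 6, 7, 8, 9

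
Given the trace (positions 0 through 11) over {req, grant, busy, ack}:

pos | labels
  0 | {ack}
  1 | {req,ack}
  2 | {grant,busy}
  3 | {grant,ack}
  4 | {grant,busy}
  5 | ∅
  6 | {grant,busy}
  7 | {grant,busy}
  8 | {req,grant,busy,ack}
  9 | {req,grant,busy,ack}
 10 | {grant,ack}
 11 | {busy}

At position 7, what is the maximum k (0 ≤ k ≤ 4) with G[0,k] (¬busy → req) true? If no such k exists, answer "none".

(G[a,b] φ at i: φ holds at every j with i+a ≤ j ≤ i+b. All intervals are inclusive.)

(¬busy → req) must hold from j=7 onward; find where it first fails.
  j=7: holds
  j=8: holds
  j=9: holds
  j=10: fails
Holds on [7,9], so largest k = 2.

2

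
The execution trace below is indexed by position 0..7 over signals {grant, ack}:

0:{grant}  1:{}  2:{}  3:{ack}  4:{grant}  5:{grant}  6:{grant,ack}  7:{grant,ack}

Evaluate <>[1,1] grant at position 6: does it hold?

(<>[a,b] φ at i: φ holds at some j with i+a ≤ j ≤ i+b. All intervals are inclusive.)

Check grant at each j in [7,7]:
  j=7: true
Found at j=7 → formula holds.

True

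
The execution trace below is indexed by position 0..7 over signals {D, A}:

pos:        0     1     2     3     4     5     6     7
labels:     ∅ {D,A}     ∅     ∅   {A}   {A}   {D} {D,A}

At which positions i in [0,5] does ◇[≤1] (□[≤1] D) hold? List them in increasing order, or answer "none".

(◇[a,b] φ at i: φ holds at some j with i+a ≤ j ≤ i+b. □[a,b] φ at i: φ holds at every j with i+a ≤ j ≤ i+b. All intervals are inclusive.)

Evaluate at each i in [0,5]:
  i=0: ✗ (none in [0,1])
  i=1: ✗ (none in [1,2])
  i=2: ✗ (none in [2,3])
  i=3: ✗ (none in [3,4])
  i=4: ✗ (none in [4,5])
  i=5: ✓ (witness j=6)

5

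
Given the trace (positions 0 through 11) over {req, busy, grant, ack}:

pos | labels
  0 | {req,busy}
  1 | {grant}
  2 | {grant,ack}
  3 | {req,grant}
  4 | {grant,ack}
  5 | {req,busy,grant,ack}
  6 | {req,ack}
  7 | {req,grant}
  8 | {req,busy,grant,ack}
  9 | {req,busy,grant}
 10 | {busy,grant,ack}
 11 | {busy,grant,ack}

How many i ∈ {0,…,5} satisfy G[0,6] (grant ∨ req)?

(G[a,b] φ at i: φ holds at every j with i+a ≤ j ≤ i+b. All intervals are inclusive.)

6

Evaluate at each i in [0,5]:
  i=0: ✓ (all of [0,6])
  i=1: ✓ (all of [1,7])
  i=2: ✓ (all of [2,8])
  i=3: ✓ (all of [3,9])
  i=4: ✓ (all of [4,10])
  i=5: ✓ (all of [5,11])
Positions where it holds: {0, 1, 2, 3, 4, 5} → 6.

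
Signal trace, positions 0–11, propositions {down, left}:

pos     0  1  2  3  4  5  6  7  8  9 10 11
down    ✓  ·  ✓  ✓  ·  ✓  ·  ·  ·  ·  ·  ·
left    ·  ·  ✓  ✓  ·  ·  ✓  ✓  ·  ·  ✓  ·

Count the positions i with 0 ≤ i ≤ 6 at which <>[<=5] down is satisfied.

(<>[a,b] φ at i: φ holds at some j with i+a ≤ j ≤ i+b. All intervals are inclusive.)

Evaluate at each i in [0,6]:
  i=0: ✓ (witness j=0)
  i=1: ✓ (witness j=2)
  i=2: ✓ (witness j=2)
  i=3: ✓ (witness j=3)
  i=4: ✓ (witness j=5)
  i=5: ✓ (witness j=5)
  i=6: ✗ (none in [6,11])
Positions where it holds: {0, 1, 2, 3, 4, 5} → 6.

6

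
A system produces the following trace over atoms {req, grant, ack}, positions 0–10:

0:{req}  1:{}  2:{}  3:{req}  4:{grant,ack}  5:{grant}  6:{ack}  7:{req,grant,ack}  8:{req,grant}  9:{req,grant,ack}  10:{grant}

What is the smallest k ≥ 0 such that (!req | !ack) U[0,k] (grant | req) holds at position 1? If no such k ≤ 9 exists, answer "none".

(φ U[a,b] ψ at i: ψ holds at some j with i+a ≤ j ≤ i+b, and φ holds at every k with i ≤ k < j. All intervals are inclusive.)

2

Need earliest j ≥ 1 with (grant | req), and (!req | !ack) at every k in [1,j-1].
  j=1: rhs fails.
  j=2: rhs fails.
  j=3: rhs holds; lhs holds on [1,2]. k = 2.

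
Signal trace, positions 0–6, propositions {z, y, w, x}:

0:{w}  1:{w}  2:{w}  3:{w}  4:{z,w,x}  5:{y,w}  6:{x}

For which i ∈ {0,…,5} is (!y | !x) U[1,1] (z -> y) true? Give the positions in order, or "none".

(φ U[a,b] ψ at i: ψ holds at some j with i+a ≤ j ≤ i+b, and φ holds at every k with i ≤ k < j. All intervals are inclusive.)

Evaluate at each i in [0,5]:
  i=0: ✓ (rhs at j=1; lhs holds on [0,0])
  i=1: ✓ (rhs at j=2; lhs holds on [1,1])
  i=2: ✓ (rhs at j=3; lhs holds on [2,2])
  i=3: ✗ (no rhs in [4,4])
  i=4: ✓ (rhs at j=5; lhs holds on [4,4])
  i=5: ✓ (rhs at j=6; lhs holds on [5,5])

0, 1, 2, 4, 5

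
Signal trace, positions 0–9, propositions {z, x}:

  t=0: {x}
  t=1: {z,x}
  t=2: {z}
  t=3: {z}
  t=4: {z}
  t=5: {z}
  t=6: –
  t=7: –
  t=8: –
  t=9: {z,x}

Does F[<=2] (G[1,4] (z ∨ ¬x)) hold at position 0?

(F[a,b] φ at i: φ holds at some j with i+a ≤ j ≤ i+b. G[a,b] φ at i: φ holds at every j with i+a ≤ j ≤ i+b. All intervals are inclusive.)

Check G[1,4] (z ∨ ¬x) at each j in [0,2]:
  j=0: holds on [1,4]
  j=1: holds on [2,5]
  j=2: holds on [3,6]
Found at j=0 → formula holds.

Yes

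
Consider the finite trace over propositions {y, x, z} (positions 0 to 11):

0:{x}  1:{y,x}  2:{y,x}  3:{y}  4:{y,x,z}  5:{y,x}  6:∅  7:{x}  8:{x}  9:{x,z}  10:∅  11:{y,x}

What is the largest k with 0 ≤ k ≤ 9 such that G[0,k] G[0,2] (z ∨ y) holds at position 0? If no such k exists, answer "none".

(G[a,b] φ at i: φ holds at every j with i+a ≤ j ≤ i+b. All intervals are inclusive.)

G[0,2] (z ∨ y) must hold from j=0 onward; find where it first fails.
  j=0: fails → no k works.

none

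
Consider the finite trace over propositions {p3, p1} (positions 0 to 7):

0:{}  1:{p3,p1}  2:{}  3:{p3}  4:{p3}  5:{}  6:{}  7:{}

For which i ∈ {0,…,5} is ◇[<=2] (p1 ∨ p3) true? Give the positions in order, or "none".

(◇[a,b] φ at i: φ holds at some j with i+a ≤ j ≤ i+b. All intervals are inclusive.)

0, 1, 2, 3, 4

Evaluate at each i in [0,5]:
  i=0: ✓ (witness j=1)
  i=1: ✓ (witness j=1)
  i=2: ✓ (witness j=3)
  i=3: ✓ (witness j=3)
  i=4: ✓ (witness j=4)
  i=5: ✗ (none in [5,7])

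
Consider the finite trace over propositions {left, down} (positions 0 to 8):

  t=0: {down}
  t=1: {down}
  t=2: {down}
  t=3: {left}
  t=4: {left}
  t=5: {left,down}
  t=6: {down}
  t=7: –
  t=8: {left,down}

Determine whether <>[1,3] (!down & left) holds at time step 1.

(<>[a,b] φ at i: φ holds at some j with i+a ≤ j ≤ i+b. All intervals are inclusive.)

Check (!down & left) at each j in [2,4]:
  j=2: false
  j=3: true
  j=4: true
Found at j=3 → formula holds.

True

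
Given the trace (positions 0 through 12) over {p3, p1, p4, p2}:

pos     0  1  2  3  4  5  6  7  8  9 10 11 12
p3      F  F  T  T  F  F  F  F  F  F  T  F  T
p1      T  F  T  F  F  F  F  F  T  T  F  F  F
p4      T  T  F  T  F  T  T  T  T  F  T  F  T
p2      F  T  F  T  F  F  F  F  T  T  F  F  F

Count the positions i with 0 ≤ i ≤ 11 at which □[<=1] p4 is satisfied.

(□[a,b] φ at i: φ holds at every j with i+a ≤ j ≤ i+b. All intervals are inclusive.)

Evaluate at each i in [0,11]:
  i=0: ✓ (all of [0,1])
  i=1: ✗ (fails at j=2)
  i=2: ✗ (fails at j=2)
  i=3: ✗ (fails at j=4)
  i=4: ✗ (fails at j=4)
  i=5: ✓ (all of [5,6])
  i=6: ✓ (all of [6,7])
  i=7: ✓ (all of [7,8])
  i=8: ✗ (fails at j=9)
  i=9: ✗ (fails at j=9)
  i=10: ✗ (fails at j=11)
  i=11: ✗ (fails at j=11)
Positions where it holds: {0, 5, 6, 7} → 4.

4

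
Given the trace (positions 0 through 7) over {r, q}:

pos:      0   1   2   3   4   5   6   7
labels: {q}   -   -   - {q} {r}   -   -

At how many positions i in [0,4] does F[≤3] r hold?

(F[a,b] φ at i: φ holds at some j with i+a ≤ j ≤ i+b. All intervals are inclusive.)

Evaluate at each i in [0,4]:
  i=0: ✗ (none in [0,3])
  i=1: ✗ (none in [1,4])
  i=2: ✓ (witness j=5)
  i=3: ✓ (witness j=5)
  i=4: ✓ (witness j=5)
Positions where it holds: {2, 3, 4} → 3.

3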